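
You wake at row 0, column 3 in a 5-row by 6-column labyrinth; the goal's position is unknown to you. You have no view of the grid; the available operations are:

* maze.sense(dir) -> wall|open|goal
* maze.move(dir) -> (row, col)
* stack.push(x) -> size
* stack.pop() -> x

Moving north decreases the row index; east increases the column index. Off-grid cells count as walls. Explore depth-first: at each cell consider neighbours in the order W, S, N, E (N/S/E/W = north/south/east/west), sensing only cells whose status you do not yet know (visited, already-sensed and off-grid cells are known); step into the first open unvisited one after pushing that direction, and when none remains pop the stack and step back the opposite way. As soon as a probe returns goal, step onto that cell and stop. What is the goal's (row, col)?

Do: maze.sense[dir=west]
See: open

Do: stack.push[x=west]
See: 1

Do: maze.move[dir=west]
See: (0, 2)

Do: maze.sense[dir=west]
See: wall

Do: maze.sense[dir=south]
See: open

Do: stack.push[x=south]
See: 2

Do: maze.move[dir=south]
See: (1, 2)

Do: maze.sense[dir=west]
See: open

Do: stack.push[x=west]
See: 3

Do: maze.move[dir=west]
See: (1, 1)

Do: maze.sense[dir=west]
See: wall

Do: maze.sense[dir=south]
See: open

Do: stack.push[x=south]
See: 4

Do: maze.move[dir=south]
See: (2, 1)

Do: maze.sense[dir=west]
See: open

Do: stack.push[x=west]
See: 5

Do: maze.move[dir=west]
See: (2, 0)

Do: maze.sense[dir=south]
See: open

Do: stack.push[x=south]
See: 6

Do: maze.move[dir=south]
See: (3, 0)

Do: maze.sense[dir=south]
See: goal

Do: maze.move[dir=south]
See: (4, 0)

Answer: (4, 0)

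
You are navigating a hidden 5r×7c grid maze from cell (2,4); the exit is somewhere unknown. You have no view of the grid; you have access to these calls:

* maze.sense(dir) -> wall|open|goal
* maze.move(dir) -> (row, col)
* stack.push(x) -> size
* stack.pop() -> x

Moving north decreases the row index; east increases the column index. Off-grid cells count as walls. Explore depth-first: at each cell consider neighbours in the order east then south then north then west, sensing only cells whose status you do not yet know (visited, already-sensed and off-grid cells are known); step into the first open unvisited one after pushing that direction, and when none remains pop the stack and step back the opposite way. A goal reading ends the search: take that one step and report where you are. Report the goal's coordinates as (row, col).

[in] maze.sense dir→east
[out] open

[in] stack.push x→east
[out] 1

[in] maze.move dir→east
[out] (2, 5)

[in] maze.sense dir→east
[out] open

[in] stack.push x→east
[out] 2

[in] maze.move dir→east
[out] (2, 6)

[in] maze.sense dir→south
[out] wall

[in] maze.sense dir→north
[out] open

[in] stack.push x→north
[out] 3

[in] maze.move dir→north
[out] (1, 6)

[in] maze.sense dir→north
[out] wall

[in] maze.sense dir→west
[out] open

[in] stack.push x→west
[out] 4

[in] maze.move dir→west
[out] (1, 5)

[in] maze.sense dir→north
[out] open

[in] stack.push x→north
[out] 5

[in] maze.move dir→north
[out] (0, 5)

[in] maze.sense dir→west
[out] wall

[in] stack.pop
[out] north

[in] maze.move dir→south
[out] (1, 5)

[in] maze.sense dir→west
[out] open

[in] stack.push x→west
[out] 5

[in] maze.move dir→west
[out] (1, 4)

[in] maze.sense dir→west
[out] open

[in] stack.push x→west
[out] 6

[in] maze.move dir→west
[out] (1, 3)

[in] maze.sense dir→south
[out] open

[in] stack.push x→south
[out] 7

[in] maze.move dir→south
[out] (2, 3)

[in] maze.sense dir→south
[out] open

[in] stack.push x→south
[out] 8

[in] maze.move dir→south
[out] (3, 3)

[in] maze.sense dir→east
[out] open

[in] stack.push x→east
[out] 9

[in] maze.move dir→east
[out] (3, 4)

[in] maze.sense dir→east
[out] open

[in] stack.push x→east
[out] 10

[in] maze.move dir→east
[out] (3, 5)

[in] maze.sense dir→south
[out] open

[in] stack.push x→south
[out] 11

[in] maze.move dir→south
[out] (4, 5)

[in] maze.sense dir→east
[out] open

[in] stack.push x→east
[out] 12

[in] maze.move dir→east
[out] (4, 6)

[in] stack.pop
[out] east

[in] maze.move dir→west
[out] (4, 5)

[in] maze.sense dir→west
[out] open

[in] stack.push x→west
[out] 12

[in] maze.move dir→west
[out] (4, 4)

[in] maze.sense dir→west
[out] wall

[in] stack.pop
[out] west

[in] maze.move dir→east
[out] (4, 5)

[in] stack.pop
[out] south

[in] maze.move dir→north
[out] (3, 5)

[in] stack.pop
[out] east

[in] maze.move dir→west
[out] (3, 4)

[in] stack.pop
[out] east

[in] maze.move dir→west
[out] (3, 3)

[in] maze.sense dir→west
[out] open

[in] stack.push x→west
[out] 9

[in] maze.move dir→west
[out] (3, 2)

[in] maze.sense dir→south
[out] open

[in] stack.push x→south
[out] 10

[in] maze.move dir→south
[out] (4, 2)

[in] maze.sense dir→west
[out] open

[in] stack.push x→west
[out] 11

[in] maze.move dir→west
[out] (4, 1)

[in] maze.sense dir→north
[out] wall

[in] maze.sense dir→west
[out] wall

[in] stack.pop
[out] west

[in] maze.move dir→east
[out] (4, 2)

[in] stack.pop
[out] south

[in] maze.move dir→north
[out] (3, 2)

[in] maze.sense dir→north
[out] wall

[in] stack.pop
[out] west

[in] maze.move dir→east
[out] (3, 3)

[in] stack.pop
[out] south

[in] maze.move dir→north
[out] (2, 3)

[in] stack.pop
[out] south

[in] maze.move dir→north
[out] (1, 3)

[in] maze.sense dir→north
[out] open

[in] stack.push x→north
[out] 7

[in] maze.move dir→north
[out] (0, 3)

[in] maze.sense dir→west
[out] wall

[in] stack.pop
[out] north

[in] maze.move dir→south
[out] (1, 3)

[in] maze.sense dir→west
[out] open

[in] stack.push x→west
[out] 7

[in] maze.move dir→west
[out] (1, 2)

[in] maze.sense dir→west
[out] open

[in] stack.push x→west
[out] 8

[in] maze.move dir→west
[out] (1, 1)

[in] maze.sense dir→south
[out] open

[in] stack.push x→south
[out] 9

[in] maze.move dir→south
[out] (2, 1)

[in] maze.sense dir→west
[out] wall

[in] stack.pop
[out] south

[in] maze.move dir→north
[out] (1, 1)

[in] maze.sense dir→north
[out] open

[in] stack.push x→north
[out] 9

[in] maze.move dir→north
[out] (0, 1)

[in] maze.sense dir→west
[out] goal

[in] maze.move dir→west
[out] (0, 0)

Answer: (0, 0)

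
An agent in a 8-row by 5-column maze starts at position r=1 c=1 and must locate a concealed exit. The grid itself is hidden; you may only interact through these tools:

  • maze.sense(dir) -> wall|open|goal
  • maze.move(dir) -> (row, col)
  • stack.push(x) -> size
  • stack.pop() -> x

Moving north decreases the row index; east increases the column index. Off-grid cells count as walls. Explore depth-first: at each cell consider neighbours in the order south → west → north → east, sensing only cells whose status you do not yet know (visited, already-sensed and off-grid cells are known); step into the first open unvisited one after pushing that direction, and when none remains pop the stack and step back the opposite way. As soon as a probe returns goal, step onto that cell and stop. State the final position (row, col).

·→ maze.sense(dir→south)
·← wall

·→ maze.sense(dir→west)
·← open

·→ stack.push(x→west)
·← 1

·→ maze.move(dir→west)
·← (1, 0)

·→ maze.sense(dir→south)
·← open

·→ stack.push(x→south)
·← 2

·→ maze.move(dir→south)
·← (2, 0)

·→ maze.sense(dir→south)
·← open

·→ stack.push(x→south)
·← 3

·→ maze.move(dir→south)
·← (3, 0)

·→ maze.sense(dir→south)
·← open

·→ stack.push(x→south)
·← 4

·→ maze.move(dir→south)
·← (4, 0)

·→ maze.sense(dir→south)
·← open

·→ stack.push(x→south)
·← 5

·→ maze.move(dir→south)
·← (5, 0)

·→ maze.sense(dir→south)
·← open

·→ stack.push(x→south)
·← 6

·→ maze.move(dir→south)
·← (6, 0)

·→ maze.sense(dir→south)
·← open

·→ stack.push(x→south)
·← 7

·→ maze.move(dir→south)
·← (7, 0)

·→ maze.sense(dir→east)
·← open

·→ stack.push(x→east)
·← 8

·→ maze.move(dir→east)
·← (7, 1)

·→ maze.sense(dir→north)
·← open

·→ stack.push(x→north)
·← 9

·→ maze.move(dir→north)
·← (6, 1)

·→ maze.sense(dir→north)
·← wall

·→ maze.sense(dir→east)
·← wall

·→ stack.pop()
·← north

·→ maze.move(dir→south)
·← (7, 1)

·→ maze.sense(dir→east)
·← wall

·→ stack.pop()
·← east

·→ maze.move(dir→west)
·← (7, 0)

·→ stack.pop()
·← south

·→ maze.move(dir→north)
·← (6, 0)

·→ stack.pop()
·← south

·→ maze.move(dir→north)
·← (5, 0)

·→ stack.pop()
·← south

·→ maze.move(dir→north)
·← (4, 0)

·→ maze.sense(dir→east)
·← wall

·→ stack.pop()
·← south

·→ maze.move(dir→north)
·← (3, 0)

·→ maze.sense(dir→east)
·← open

·→ stack.push(x→east)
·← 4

·→ maze.move(dir→east)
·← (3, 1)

·→ maze.sense(dir→east)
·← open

·→ stack.push(x→east)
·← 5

·→ maze.move(dir→east)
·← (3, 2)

·→ maze.sense(dir→south)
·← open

·→ stack.push(x→south)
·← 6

·→ maze.move(dir→south)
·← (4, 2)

·→ maze.sense(dir→south)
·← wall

·→ maze.sense(dir→east)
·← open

·→ stack.push(x→east)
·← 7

·→ maze.move(dir→east)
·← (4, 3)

·→ maze.sense(dir→south)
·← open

·→ stack.push(x→south)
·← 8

·→ maze.move(dir→south)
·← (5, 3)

·→ maze.sense(dir→south)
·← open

·→ stack.push(x→south)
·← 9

·→ maze.move(dir→south)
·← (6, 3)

·→ maze.sense(dir→south)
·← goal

·→ maze.move(dir→south)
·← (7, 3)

Answer: (7, 3)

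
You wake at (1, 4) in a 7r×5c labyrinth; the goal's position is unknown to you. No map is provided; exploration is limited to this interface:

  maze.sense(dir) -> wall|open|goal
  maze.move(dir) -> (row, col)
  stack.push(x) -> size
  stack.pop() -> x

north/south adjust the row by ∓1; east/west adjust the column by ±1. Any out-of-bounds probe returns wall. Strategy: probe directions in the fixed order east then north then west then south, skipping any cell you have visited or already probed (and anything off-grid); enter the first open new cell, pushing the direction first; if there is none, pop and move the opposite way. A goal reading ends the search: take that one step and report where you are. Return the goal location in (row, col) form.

→ maze.sense(north)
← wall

→ maze.sense(west)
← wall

→ maze.sense(south)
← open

→ stack.push(south)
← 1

→ maze.move(south)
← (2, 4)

→ maze.sense(west)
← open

→ stack.push(west)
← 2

→ maze.move(west)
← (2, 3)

→ maze.sense(west)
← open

→ stack.push(west)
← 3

→ maze.move(west)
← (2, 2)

→ maze.sense(north)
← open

→ stack.push(north)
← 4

→ maze.move(north)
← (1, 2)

→ maze.sense(north)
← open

→ stack.push(north)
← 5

→ maze.move(north)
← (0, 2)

→ maze.sense(east)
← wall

→ maze.sense(west)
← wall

→ stack.pop()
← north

→ maze.move(south)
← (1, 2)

→ maze.sense(west)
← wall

→ stack.pop()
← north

→ maze.move(south)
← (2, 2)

→ maze.sense(west)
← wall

→ maze.sense(south)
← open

→ stack.push(south)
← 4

→ maze.move(south)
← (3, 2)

→ maze.sense(east)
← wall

→ maze.sense(west)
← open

→ stack.push(west)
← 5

→ maze.move(west)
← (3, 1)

→ maze.sense(west)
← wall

→ maze.sense(south)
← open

→ stack.push(south)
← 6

→ maze.move(south)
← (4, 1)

→ maze.sense(east)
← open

→ stack.push(east)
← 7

→ maze.move(east)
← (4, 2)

→ maze.sense(east)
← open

→ stack.push(east)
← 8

→ maze.move(east)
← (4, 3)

→ maze.sense(east)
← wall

→ maze.sense(south)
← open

→ stack.push(south)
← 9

→ maze.move(south)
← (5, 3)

→ maze.sense(east)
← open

→ stack.push(east)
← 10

→ maze.move(east)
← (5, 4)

→ maze.sense(south)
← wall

→ stack.pop()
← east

→ maze.move(west)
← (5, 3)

→ maze.sense(west)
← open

→ stack.push(west)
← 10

→ maze.move(west)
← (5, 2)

→ maze.sense(west)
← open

→ stack.push(west)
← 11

→ maze.move(west)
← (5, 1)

→ maze.sense(west)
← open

→ stack.push(west)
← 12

→ maze.move(west)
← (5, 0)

→ maze.sense(north)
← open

→ stack.push(north)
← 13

→ maze.move(north)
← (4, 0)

→ stack.pop()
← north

→ maze.move(south)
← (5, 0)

→ maze.sense(south)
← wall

→ stack.pop()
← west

→ maze.move(east)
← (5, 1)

→ maze.sense(south)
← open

→ stack.push(south)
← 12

→ maze.move(south)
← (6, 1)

→ maze.sense(east)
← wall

→ stack.pop()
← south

→ maze.move(north)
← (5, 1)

→ stack.pop()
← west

→ maze.move(east)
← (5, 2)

→ stack.pop()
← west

→ maze.move(east)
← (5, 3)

→ maze.sense(south)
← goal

→ maze.move(south)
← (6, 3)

Answer: (6, 3)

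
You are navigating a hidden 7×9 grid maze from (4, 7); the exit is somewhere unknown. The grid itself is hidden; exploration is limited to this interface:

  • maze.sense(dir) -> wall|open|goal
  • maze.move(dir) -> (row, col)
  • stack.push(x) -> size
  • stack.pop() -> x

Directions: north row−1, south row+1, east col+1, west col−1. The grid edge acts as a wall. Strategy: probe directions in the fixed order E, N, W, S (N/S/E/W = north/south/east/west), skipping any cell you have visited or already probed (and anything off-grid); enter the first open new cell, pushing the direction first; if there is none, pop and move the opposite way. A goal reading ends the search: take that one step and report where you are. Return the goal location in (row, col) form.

>>> sense dir=east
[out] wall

>>> sense dir=north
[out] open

>>> push x=north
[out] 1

>>> move dir=north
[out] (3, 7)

>>> sense dir=east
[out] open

>>> push x=east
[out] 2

>>> move dir=east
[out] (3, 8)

>>> sense dir=north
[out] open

>>> push x=north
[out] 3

>>> move dir=north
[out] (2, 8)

>>> sense dir=north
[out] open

>>> push x=north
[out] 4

>>> move dir=north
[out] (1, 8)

>>> sense dir=north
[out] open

>>> push x=north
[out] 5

>>> move dir=north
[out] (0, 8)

>>> sense dir=west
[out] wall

>>> pop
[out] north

>>> move dir=south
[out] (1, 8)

>>> sense dir=west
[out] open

>>> push x=west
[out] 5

>>> move dir=west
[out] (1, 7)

>>> sense dir=west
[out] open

>>> push x=west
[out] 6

>>> move dir=west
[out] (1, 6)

>>> sense dir=north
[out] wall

>>> sense dir=west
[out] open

>>> push x=west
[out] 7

>>> move dir=west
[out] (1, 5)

>>> sense dir=north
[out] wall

>>> sense dir=west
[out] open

>>> push x=west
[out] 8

>>> move dir=west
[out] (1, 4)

>>> sense dir=north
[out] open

>>> push x=north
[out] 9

>>> move dir=north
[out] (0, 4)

>>> sense dir=west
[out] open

>>> push x=west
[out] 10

>>> move dir=west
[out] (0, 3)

>>> sense dir=west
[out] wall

>>> sense dir=south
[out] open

>>> push x=south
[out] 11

>>> move dir=south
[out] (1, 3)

>>> sense dir=west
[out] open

>>> push x=west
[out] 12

>>> move dir=west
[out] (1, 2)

>>> sense dir=west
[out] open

>>> push x=west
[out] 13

>>> move dir=west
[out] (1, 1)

>>> sense dir=north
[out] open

>>> push x=north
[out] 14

>>> move dir=north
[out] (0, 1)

>>> sense dir=west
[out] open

>>> push x=west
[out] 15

>>> move dir=west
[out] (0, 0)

>>> sense dir=south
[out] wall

>>> pop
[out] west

>>> move dir=east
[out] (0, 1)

>>> pop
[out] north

>>> move dir=south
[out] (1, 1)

>>> sense dir=south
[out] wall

>>> pop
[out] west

>>> move dir=east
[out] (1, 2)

>>> sense dir=south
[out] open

>>> push x=south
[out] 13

>>> move dir=south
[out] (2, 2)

>>> sense dir=east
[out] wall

>>> sense dir=south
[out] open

>>> push x=south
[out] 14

>>> move dir=south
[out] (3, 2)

>>> sense dir=east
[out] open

>>> push x=east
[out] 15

>>> move dir=east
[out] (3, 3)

>>> sense dir=east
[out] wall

>>> sense dir=south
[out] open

>>> push x=south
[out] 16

>>> move dir=south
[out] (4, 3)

>>> sense dir=east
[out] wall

>>> sense dir=west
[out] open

>>> push x=west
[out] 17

>>> move dir=west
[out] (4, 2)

>>> sense dir=west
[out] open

>>> push x=west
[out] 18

>>> move dir=west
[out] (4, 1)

>>> sense dir=north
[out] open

>>> push x=north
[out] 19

>>> move dir=north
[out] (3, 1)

>>> sense dir=west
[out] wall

>>> pop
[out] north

>>> move dir=south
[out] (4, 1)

>>> sense dir=west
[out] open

>>> push x=west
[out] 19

>>> move dir=west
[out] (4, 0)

>>> sense dir=south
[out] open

>>> push x=south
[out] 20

>>> move dir=south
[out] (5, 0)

>>> sense dir=east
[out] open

>>> push x=east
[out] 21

>>> move dir=east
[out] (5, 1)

>>> sense dir=east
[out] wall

>>> sense dir=south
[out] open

>>> push x=south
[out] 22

>>> move dir=south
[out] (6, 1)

>>> sense dir=east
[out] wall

>>> sense dir=west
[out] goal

>>> move dir=west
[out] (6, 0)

Answer: (6, 0)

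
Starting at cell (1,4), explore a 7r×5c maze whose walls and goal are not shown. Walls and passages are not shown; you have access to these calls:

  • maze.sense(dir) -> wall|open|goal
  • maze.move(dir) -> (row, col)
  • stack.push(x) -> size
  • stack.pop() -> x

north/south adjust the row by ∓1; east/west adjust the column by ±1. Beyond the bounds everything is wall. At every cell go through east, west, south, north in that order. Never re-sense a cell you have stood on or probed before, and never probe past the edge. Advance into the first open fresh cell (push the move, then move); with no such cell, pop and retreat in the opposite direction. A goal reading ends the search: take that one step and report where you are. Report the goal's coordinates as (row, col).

I try maze.sense passing dir=west, : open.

Calling stack.push passing x=west, and get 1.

Next I call maze.move passing dir=west, → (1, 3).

Invoking maze.sense passing dir=west, → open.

Now I run stack.push passing x=west, : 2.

Using maze.move passing dir=west, which returns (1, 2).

Next I call maze.sense passing dir=west, yielding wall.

Calling maze.sense passing dir=south, and observe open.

Next I call stack.push passing x=south, and observe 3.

Then maze.move passing dir=south, : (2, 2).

I invoke maze.sense passing dir=east, → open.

Invoking stack.push passing x=east, and observe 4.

Calling maze.move passing dir=east, and see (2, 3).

Then maze.sense passing dir=east, and get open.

Next I call stack.push passing x=east, and see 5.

Using maze.move passing dir=east, yielding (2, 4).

I run maze.sense passing dir=south, : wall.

Next I call stack.pop(), : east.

Calling maze.move passing dir=west, : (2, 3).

I run maze.sense passing dir=south, which returns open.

Then stack.push passing x=south, and observe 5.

Then maze.move passing dir=south, → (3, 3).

Invoking maze.sense passing dir=west, — result: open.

Invoking stack.push passing x=west, and get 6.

Now I run maze.move passing dir=west, and observe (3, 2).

Calling maze.sense passing dir=west, and observe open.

I use stack.push passing x=west, and see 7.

Invoking maze.move passing dir=west, yielding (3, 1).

Next I call maze.sense passing dir=west, which returns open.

Using stack.push passing x=west, yielding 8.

I invoke maze.move passing dir=west, and see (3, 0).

Then maze.sense passing dir=south, and see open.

Calling stack.push passing x=south, — result: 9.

Calling maze.move passing dir=south, — result: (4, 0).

Using maze.sense passing dir=east, and see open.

Next I call stack.push passing x=east, which returns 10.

I try maze.move passing dir=east, which returns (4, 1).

Now I run maze.sense passing dir=east, — result: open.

I try stack.push passing x=east, → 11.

Next I call maze.move passing dir=east, which returns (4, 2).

Calling maze.sense passing dir=east, which returns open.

Using stack.push passing x=east, → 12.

I invoke maze.move passing dir=east, → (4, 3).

I call maze.sense passing dir=east, and see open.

Using stack.push passing x=east, → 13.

I try maze.move passing dir=east, : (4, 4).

I invoke maze.sense passing dir=south, giving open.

I call stack.push passing x=south, : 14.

Calling maze.move passing dir=south, which returns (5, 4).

I invoke maze.sense passing dir=west, and see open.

Now I run stack.push passing x=west, and observe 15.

Invoking maze.move passing dir=west, which returns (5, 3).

I try maze.sense passing dir=west, — result: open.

Then stack.push passing x=west, giving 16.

Next I call maze.move passing dir=west, — result: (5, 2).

Next I call maze.sense passing dir=west, and see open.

Using stack.push passing x=west, and get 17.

I call maze.move passing dir=west, which returns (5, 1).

I try maze.sense passing dir=west, → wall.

I call maze.sense passing dir=south, — result: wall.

I run stack.pop(), which returns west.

Now I run maze.move passing dir=east, → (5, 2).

I call maze.sense passing dir=south, yielding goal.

I try maze.move passing dir=south, and see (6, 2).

Answer: (6, 2)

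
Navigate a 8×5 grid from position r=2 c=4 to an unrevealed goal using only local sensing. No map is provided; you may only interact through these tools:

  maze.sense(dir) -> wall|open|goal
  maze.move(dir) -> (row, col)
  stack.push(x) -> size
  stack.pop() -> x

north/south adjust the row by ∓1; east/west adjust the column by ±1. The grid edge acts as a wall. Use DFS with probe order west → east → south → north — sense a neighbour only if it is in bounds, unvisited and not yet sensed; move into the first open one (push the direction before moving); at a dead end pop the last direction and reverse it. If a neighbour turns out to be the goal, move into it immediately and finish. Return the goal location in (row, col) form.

-> maze.sense(dir: west)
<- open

-> stack.push(x: west)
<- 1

-> maze.move(dir: west)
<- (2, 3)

-> maze.sense(dir: west)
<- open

-> stack.push(x: west)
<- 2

-> maze.move(dir: west)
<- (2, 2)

-> maze.sense(dir: west)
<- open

-> stack.push(x: west)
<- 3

-> maze.move(dir: west)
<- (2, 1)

-> maze.sense(dir: west)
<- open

-> stack.push(x: west)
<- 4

-> maze.move(dir: west)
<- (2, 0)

-> maze.sense(dir: south)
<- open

-> stack.push(x: south)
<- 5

-> maze.move(dir: south)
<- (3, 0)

-> maze.sense(dir: east)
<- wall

-> maze.sense(dir: south)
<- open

-> stack.push(x: south)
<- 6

-> maze.move(dir: south)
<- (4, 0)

-> maze.sense(dir: east)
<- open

-> stack.push(x: east)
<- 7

-> maze.move(dir: east)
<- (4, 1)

-> maze.sense(dir: east)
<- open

-> stack.push(x: east)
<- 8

-> maze.move(dir: east)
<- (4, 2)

-> maze.sense(dir: east)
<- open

-> stack.push(x: east)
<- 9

-> maze.move(dir: east)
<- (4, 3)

-> maze.sense(dir: east)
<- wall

-> maze.sense(dir: south)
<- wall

-> maze.sense(dir: north)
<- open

-> stack.push(x: north)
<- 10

-> maze.move(dir: north)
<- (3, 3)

-> maze.sense(dir: west)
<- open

-> stack.push(x: west)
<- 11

-> maze.move(dir: west)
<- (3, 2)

-> stack.pop()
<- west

-> maze.move(dir: east)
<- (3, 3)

-> maze.sense(dir: east)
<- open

-> stack.push(x: east)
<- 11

-> maze.move(dir: east)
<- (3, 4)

-> stack.pop()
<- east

-> maze.move(dir: west)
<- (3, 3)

-> stack.pop()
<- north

-> maze.move(dir: south)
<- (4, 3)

-> stack.pop()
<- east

-> maze.move(dir: west)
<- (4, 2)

-> maze.sense(dir: south)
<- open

-> stack.push(x: south)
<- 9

-> maze.move(dir: south)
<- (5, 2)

-> maze.sense(dir: west)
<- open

-> stack.push(x: west)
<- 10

-> maze.move(dir: west)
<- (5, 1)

-> maze.sense(dir: west)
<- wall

-> maze.sense(dir: south)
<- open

-> stack.push(x: south)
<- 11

-> maze.move(dir: south)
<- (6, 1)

-> maze.sense(dir: west)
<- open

-> stack.push(x: west)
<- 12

-> maze.move(dir: west)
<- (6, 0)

-> maze.sense(dir: south)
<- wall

-> stack.pop()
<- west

-> maze.move(dir: east)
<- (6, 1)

-> maze.sense(dir: east)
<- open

-> stack.push(x: east)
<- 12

-> maze.move(dir: east)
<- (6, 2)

-> maze.sense(dir: east)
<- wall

-> maze.sense(dir: south)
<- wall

-> stack.pop()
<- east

-> maze.move(dir: west)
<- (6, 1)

-> maze.sense(dir: south)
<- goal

-> maze.move(dir: south)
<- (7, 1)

Answer: (7, 1)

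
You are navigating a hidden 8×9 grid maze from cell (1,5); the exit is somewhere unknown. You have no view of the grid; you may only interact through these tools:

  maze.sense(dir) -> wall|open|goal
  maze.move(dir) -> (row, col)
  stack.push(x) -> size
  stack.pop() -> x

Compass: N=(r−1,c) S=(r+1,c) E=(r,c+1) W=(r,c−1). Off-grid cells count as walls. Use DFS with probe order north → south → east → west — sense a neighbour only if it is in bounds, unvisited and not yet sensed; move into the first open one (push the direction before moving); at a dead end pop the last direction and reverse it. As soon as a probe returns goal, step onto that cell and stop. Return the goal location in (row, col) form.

Act: maze.sense[north]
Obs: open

Act: stack.push[north]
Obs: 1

Act: maze.move[north]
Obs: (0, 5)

Act: maze.sense[east]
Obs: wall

Act: maze.sense[west]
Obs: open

Act: stack.push[west]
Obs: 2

Act: maze.move[west]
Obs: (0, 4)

Act: maze.sense[south]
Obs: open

Act: stack.push[south]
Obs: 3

Act: maze.move[south]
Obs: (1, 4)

Act: maze.sense[south]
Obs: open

Act: stack.push[south]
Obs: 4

Act: maze.move[south]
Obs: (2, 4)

Act: maze.sense[south]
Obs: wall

Act: maze.sense[east]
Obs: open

Act: stack.push[east]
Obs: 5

Act: maze.move[east]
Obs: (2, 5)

Act: maze.sense[south]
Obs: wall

Act: maze.sense[east]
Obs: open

Act: stack.push[east]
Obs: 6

Act: maze.move[east]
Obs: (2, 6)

Act: maze.sense[north]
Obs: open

Act: stack.push[north]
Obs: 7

Act: maze.move[north]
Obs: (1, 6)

Act: maze.sense[east]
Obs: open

Act: stack.push[east]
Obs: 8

Act: maze.move[east]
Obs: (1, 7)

Act: maze.sense[north]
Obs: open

Act: stack.push[north]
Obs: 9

Act: maze.move[north]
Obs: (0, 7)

Act: maze.sense[east]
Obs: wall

Act: stack.pop[]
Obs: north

Act: maze.move[south]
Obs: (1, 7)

Act: maze.sense[south]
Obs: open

Act: stack.push[south]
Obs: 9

Act: maze.move[south]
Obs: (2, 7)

Act: maze.sense[south]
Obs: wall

Act: maze.sense[east]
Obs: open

Act: stack.push[east]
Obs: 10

Act: maze.move[east]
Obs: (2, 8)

Act: maze.sense[north]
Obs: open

Act: stack.push[north]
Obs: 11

Act: maze.move[north]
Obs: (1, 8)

Act: stack.pop[]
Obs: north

Act: maze.move[south]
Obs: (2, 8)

Act: maze.sense[south]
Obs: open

Act: stack.push[south]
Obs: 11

Act: maze.move[south]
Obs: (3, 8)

Act: maze.sense[south]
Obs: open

Act: stack.push[south]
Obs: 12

Act: maze.move[south]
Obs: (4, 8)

Act: maze.sense[south]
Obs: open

Act: stack.push[south]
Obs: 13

Act: maze.move[south]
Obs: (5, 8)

Act: maze.sense[south]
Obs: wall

Act: maze.sense[west]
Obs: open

Act: stack.push[west]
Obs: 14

Act: maze.move[west]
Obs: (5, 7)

Act: maze.sense[north]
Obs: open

Act: stack.push[north]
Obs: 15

Act: maze.move[north]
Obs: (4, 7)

Act: maze.sense[west]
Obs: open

Act: stack.push[west]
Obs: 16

Act: maze.move[west]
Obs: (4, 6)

Act: maze.sense[north]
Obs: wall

Act: maze.sense[south]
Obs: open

Act: stack.push[south]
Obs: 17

Act: maze.move[south]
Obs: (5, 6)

Act: maze.sense[south]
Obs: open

Act: stack.push[south]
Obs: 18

Act: maze.move[south]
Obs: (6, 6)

Act: maze.sense[south]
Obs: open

Act: stack.push[south]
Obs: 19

Act: maze.move[south]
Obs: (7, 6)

Act: maze.sense[east]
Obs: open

Act: stack.push[east]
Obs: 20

Act: maze.move[east]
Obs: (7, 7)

Act: maze.sense[north]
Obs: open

Act: stack.push[north]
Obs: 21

Act: maze.move[north]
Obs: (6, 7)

Act: stack.pop[]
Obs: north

Act: maze.move[south]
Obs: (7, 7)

Act: maze.sense[east]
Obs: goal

Act: maze.move[east]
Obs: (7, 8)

Answer: (7, 8)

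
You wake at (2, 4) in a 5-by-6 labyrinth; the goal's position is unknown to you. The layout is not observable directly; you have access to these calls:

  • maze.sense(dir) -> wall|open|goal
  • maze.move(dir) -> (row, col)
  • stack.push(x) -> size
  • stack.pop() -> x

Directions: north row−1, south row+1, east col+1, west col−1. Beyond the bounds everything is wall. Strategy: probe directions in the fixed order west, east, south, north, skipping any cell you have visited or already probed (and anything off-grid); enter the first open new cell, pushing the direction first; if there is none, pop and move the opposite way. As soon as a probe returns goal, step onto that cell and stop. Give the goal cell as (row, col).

CALL maze.sense[dir=west]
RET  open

CALL stack.push[x=west]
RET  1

CALL maze.move[dir=west]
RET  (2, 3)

CALL maze.sense[dir=west]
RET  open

CALL stack.push[x=west]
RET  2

CALL maze.move[dir=west]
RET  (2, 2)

CALL maze.sense[dir=west]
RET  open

CALL stack.push[x=west]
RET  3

CALL maze.move[dir=west]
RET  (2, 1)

CALL maze.sense[dir=west]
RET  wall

CALL maze.sense[dir=south]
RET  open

CALL stack.push[x=south]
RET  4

CALL maze.move[dir=south]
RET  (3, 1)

CALL maze.sense[dir=west]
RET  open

CALL stack.push[x=west]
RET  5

CALL maze.move[dir=west]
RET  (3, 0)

CALL maze.sense[dir=south]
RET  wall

CALL stack.pop[]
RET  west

CALL maze.move[dir=east]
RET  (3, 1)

CALL maze.sense[dir=east]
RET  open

CALL stack.push[x=east]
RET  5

CALL maze.move[dir=east]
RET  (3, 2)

CALL maze.sense[dir=east]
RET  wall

CALL maze.sense[dir=south]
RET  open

CALL stack.push[x=south]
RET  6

CALL maze.move[dir=south]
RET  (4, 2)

CALL maze.sense[dir=west]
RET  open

CALL stack.push[x=west]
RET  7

CALL maze.move[dir=west]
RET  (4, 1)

CALL stack.pop[]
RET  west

CALL maze.move[dir=east]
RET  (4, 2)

CALL maze.sense[dir=east]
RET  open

CALL stack.push[x=east]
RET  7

CALL maze.move[dir=east]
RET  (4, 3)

CALL maze.sense[dir=east]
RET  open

CALL stack.push[x=east]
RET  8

CALL maze.move[dir=east]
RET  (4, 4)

CALL maze.sense[dir=east]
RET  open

CALL stack.push[x=east]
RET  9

CALL maze.move[dir=east]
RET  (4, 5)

CALL maze.sense[dir=north]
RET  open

CALL stack.push[x=north]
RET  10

CALL maze.move[dir=north]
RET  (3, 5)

CALL maze.sense[dir=west]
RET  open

CALL stack.push[x=west]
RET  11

CALL maze.move[dir=west]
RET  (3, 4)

CALL stack.pop[]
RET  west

CALL maze.move[dir=east]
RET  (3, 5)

CALL maze.sense[dir=north]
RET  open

CALL stack.push[x=north]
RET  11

CALL maze.move[dir=north]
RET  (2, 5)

CALL maze.sense[dir=north]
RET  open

CALL stack.push[x=north]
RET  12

CALL maze.move[dir=north]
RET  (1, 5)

CALL maze.sense[dir=west]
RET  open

CALL stack.push[x=west]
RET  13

CALL maze.move[dir=west]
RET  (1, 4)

CALL maze.sense[dir=west]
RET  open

CALL stack.push[x=west]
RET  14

CALL maze.move[dir=west]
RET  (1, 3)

CALL maze.sense[dir=west]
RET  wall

CALL maze.sense[dir=north]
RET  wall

CALL stack.pop[]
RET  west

CALL maze.move[dir=east]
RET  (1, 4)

CALL maze.sense[dir=north]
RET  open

CALL stack.push[x=north]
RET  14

CALL maze.move[dir=north]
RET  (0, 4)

CALL maze.sense[dir=east]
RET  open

CALL stack.push[x=east]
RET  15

CALL maze.move[dir=east]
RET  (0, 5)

CALL stack.pop[]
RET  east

CALL maze.move[dir=west]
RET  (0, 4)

CALL stack.pop[]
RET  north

CALL maze.move[dir=south]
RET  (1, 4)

CALL stack.pop[]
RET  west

CALL maze.move[dir=east]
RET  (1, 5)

CALL stack.pop[]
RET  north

CALL maze.move[dir=south]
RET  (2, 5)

CALL stack.pop[]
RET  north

CALL maze.move[dir=south]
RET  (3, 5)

CALL stack.pop[]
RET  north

CALL maze.move[dir=south]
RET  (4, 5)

CALL stack.pop[]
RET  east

CALL maze.move[dir=west]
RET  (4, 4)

CALL stack.pop[]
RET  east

CALL maze.move[dir=west]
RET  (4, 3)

CALL stack.pop[]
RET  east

CALL maze.move[dir=west]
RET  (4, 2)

CALL stack.pop[]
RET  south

CALL maze.move[dir=north]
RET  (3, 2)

CALL stack.pop[]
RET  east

CALL maze.move[dir=west]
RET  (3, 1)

CALL stack.pop[]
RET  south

CALL maze.move[dir=north]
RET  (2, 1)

CALL maze.sense[dir=north]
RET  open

CALL stack.push[x=north]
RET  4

CALL maze.move[dir=north]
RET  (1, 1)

CALL maze.sense[dir=west]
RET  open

CALL stack.push[x=west]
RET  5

CALL maze.move[dir=west]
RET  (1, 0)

CALL maze.sense[dir=north]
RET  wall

CALL stack.pop[]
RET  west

CALL maze.move[dir=east]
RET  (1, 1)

CALL maze.sense[dir=north]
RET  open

CALL stack.push[x=north]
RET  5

CALL maze.move[dir=north]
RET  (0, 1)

CALL maze.sense[dir=east]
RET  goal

CALL maze.move[dir=east]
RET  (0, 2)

Answer: (0, 2)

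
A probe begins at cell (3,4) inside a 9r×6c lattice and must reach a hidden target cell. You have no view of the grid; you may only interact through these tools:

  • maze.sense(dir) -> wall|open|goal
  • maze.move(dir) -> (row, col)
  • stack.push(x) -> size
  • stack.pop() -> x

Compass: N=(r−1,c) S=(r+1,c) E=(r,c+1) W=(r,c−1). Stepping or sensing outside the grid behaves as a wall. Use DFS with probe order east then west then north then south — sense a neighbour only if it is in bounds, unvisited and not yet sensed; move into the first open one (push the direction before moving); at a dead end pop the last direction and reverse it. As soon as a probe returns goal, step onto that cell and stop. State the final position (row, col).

>> sense(east)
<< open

>> push(east)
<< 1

>> move(east)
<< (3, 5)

>> sense(north)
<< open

>> push(north)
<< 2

>> move(north)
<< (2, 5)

>> sense(west)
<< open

>> push(west)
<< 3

>> move(west)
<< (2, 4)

>> sense(west)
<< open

>> push(west)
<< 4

>> move(west)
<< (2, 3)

>> sense(west)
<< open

>> push(west)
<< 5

>> move(west)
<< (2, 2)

>> sense(west)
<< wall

>> sense(north)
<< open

>> push(north)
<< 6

>> move(north)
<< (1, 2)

>> sense(east)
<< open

>> push(east)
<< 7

>> move(east)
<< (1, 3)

>> sense(east)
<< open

>> push(east)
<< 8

>> move(east)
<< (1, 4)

>> sense(east)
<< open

>> push(east)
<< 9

>> move(east)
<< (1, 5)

>> sense(north)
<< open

>> push(north)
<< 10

>> move(north)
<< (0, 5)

>> sense(west)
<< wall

>> pop()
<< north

>> move(south)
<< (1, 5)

>> pop()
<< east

>> move(west)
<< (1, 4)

>> pop()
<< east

>> move(west)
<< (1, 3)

>> sense(north)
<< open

>> push(north)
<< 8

>> move(north)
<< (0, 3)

>> sense(west)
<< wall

>> pop()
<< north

>> move(south)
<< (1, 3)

>> pop()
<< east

>> move(west)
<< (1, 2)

>> sense(west)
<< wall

>> pop()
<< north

>> move(south)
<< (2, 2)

>> sense(south)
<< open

>> push(south)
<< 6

>> move(south)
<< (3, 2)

>> sense(east)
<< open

>> push(east)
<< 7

>> move(east)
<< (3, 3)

>> sense(south)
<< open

>> push(south)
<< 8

>> move(south)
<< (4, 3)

>> sense(east)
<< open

>> push(east)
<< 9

>> move(east)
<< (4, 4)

>> sense(east)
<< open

>> push(east)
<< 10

>> move(east)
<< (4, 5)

>> sense(south)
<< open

>> push(south)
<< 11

>> move(south)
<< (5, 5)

>> sense(west)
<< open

>> push(west)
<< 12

>> move(west)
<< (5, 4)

>> sense(west)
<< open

>> push(west)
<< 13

>> move(west)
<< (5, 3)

>> sense(west)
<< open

>> push(west)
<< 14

>> move(west)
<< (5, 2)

>> sense(west)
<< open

>> push(west)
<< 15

>> move(west)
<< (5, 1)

>> sense(west)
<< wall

>> sense(north)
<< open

>> push(north)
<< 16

>> move(north)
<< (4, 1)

>> sense(east)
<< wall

>> sense(west)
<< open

>> push(west)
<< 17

>> move(west)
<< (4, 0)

>> sense(north)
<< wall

>> pop()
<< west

>> move(east)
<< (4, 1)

>> sense(north)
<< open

>> push(north)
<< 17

>> move(north)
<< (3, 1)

>> pop()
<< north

>> move(south)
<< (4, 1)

>> pop()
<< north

>> move(south)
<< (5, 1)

>> sense(south)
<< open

>> push(south)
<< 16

>> move(south)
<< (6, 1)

>> sense(east)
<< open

>> push(east)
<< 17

>> move(east)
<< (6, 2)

>> sense(east)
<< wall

>> sense(south)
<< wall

>> pop()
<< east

>> move(west)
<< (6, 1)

>> sense(west)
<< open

>> push(west)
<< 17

>> move(west)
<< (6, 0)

>> sense(south)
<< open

>> push(south)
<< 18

>> move(south)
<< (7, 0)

>> sense(east)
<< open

>> push(east)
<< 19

>> move(east)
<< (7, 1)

>> sense(south)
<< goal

>> move(south)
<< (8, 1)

Answer: (8, 1)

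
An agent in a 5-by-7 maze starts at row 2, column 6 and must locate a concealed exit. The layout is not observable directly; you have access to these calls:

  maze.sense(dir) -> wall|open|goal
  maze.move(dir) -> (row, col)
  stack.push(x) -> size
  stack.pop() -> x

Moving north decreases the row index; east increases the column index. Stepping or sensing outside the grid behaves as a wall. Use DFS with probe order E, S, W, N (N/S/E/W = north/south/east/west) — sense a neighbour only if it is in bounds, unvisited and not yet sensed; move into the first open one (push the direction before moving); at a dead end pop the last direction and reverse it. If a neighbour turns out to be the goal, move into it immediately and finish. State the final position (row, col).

% maze.sense south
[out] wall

% maze.sense west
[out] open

% stack.push west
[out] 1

% maze.move west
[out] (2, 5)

% maze.sense south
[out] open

% stack.push south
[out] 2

% maze.move south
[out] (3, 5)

% maze.sense south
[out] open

% stack.push south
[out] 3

% maze.move south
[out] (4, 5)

% maze.sense east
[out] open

% stack.push east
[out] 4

% maze.move east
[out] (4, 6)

% stack.pop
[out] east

% maze.move west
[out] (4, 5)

% maze.sense west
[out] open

% stack.push west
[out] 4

% maze.move west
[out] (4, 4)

% maze.sense west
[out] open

% stack.push west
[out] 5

% maze.move west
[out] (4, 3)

% maze.sense west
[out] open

% stack.push west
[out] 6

% maze.move west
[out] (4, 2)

% maze.sense west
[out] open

% stack.push west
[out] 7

% maze.move west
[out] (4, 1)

% maze.sense west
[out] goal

% maze.move west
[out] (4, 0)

Answer: (4, 0)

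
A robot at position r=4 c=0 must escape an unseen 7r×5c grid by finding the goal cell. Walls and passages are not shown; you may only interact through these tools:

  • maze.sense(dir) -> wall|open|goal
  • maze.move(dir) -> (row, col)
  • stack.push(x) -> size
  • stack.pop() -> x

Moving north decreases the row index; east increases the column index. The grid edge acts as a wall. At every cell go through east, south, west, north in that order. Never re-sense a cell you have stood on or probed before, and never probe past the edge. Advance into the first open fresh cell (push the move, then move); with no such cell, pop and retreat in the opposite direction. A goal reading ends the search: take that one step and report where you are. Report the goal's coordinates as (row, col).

Do: maze.sense[east]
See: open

Do: stack.push[east]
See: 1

Do: maze.move[east]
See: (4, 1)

Do: maze.sense[east]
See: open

Do: stack.push[east]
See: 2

Do: maze.move[east]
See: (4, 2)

Do: maze.sense[east]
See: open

Do: stack.push[east]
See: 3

Do: maze.move[east]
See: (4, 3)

Do: maze.sense[east]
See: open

Do: stack.push[east]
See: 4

Do: maze.move[east]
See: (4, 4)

Do: maze.sense[south]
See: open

Do: stack.push[south]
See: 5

Do: maze.move[south]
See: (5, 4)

Do: maze.sense[south]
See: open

Do: stack.push[south]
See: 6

Do: maze.move[south]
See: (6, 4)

Do: maze.sense[west]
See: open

Do: stack.push[west]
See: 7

Do: maze.move[west]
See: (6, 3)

Do: maze.sense[west]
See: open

Do: stack.push[west]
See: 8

Do: maze.move[west]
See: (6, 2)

Do: maze.sense[west]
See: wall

Do: maze.sense[north]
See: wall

Do: stack.pop[]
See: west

Do: maze.move[east]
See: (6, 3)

Do: maze.sense[north]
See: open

Do: stack.push[north]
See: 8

Do: maze.move[north]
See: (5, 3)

Do: stack.pop[]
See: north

Do: maze.move[south]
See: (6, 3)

Do: stack.pop[]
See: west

Do: maze.move[east]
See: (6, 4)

Do: stack.pop[]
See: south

Do: maze.move[north]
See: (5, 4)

Do: stack.pop[]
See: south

Do: maze.move[north]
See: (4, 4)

Do: maze.sense[north]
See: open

Do: stack.push[north]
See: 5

Do: maze.move[north]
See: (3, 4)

Do: maze.sense[west]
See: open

Do: stack.push[west]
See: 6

Do: maze.move[west]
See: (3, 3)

Do: maze.sense[west]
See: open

Do: stack.push[west]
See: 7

Do: maze.move[west]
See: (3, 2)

Do: maze.sense[west]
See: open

Do: stack.push[west]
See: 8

Do: maze.move[west]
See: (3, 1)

Do: maze.sense[west]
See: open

Do: stack.push[west]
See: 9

Do: maze.move[west]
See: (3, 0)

Do: maze.sense[north]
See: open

Do: stack.push[north]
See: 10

Do: maze.move[north]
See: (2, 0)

Do: maze.sense[east]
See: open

Do: stack.push[east]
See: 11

Do: maze.move[east]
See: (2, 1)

Do: maze.sense[east]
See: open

Do: stack.push[east]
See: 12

Do: maze.move[east]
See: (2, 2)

Do: maze.sense[east]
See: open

Do: stack.push[east]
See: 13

Do: maze.move[east]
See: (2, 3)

Do: maze.sense[east]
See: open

Do: stack.push[east]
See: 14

Do: maze.move[east]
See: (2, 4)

Do: maze.sense[north]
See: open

Do: stack.push[north]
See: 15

Do: maze.move[north]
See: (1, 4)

Do: maze.sense[west]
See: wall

Do: maze.sense[north]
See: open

Do: stack.push[north]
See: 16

Do: maze.move[north]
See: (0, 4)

Do: maze.sense[west]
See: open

Do: stack.push[west]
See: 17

Do: maze.move[west]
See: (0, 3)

Do: maze.sense[west]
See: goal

Do: maze.move[west]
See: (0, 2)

Answer: (0, 2)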